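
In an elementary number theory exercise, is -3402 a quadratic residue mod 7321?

(-3402|7321)
  = (3402|7321)    [7321 ≡ 1 mod 4 ⇒ (-1|7321) = +1]
  = (1701|7321)    [7321 ≡ 1 mod 8 ⇒ (2|7321) = +1]
  = (7321|1701)    [QR: 1701 ≡ 1 mod 4, sign kept]
  = (517|1701)    [7321 ≡ 517 mod 1701]
  = (1701|517)    [QR: 517 ≡ 1 mod 4, sign kept]
  = (150|517)    [1701 ≡ 150 mod 517]
  = -(75|517)    [517 ≡ 5 mod 8 ⇒ (2|517) = -1]
  = -(517|75)    [QR: 517 ≡ 1 mod 4, sign kept]
  = -(67|75)    [517 ≡ 67 mod 75]
  = (75|67)    [QR: both ≡ 3 mod 4, sign flips]
  = (8|67)    [75 ≡ 8 mod 67]
  = -(1|67)    [67 ≡ 3 mod 8 ⇒ (2|67)^3 = -1]
  = -1    [(1|67) = 1]
The Legendre symbol is -1, so x^2 ≡ -3402 (mod 7321) has no solution.

no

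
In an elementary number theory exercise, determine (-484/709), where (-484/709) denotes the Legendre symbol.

(-484/709)
  = (484/709)    [709 ≡ 1 mod 4 ⇒ (-1/709) = +1]
  = (121/709)    [709 ≡ 5 mod 8 ⇒ (2/709)^2 = +1]
  = (709/121)    [QR: 121 ≡ 1 mod 4, sign kept]
  = (104/121)    [709 ≡ 104 mod 121]
  = (13/121)    [121 ≡ 1 mod 8 ⇒ (2/121)^3 = +1]
  = (121/13)    [QR: 13 ≡ 1 mod 4, sign kept]
  = (4/13)    [121 ≡ 4 mod 13]
  = (1/13)    [13 ≡ 5 mod 8 ⇒ (2/13)^2 = +1]
  = 1    [(1/13) = 1]

1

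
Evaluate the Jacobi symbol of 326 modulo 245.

(326/245)
  = (81/245)    [326 ≡ 81 mod 245]
  = (245/81)    [QR: 81 ≡ 1 mod 4, sign kept]
  = (2/81)    [245 ≡ 2 mod 81]
  = (1/81)    [81 ≡ 1 mod 8 ⇒ (2/81) = +1]
  = 1    [(1/81) = 1]

1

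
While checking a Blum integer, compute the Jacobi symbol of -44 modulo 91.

Pull out -1: (-44/91) = (-1/91)·(44/91). Since 91 ≡ 3 (mod 4), (-1/91) = -1. Now have -(44/91).
Factor out 2: 44 = 2^2·11. Since 91 ≡ 3 (mod 8), (2/91) = -1, and (2/91)^2 = +1. Now have -(11/91).
Both 11 ≡ 3 and 91 ≡ 3 (mod 4), so reciprocity gives (11/91) = -(91/11). Reduce: 91 ≡ 3 (mod 11). Now have (3/11).
Both 3 ≡ 3 and 11 ≡ 3 (mod 4), so reciprocity gives (3/11) = -(11/3). Reduce: 11 ≡ 2 (mod 3). Now have -(2/3).
Factor out 2: 2 = 2. Since 3 ≡ 3 (mod 8), (2/3) = -1. Now have (1/3).
(1/3) = 1. Collecting the sign factors: 1.

1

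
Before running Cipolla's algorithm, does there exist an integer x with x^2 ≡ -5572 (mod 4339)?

Pull out -1: (-5572/4339) = (-1/4339)·(5572/4339). Since 4339 ≡ 3 (mod 4), (-1/4339) = -1. Now have -(5572/4339).
Reduce the numerator: 5572 ≡ 1233 (mod 4339), so (5572/4339) = (1233/4339).
1233 ≡ 1 (mod 4), so quadratic reciprocity gives (1233/4339) = (4339/1233). Reduce: 4339 ≡ 640 (mod 1233). Now have -(640/1233).
Factor out 2: 640 = 2^7·5. Since 1233 ≡ 1 (mod 8), (2/1233) = +1, and (2/1233)^7 = +1. Now have -(5/1233).
5 ≡ 1 (mod 4), so quadratic reciprocity gives (5/1233) = (1233/5). Reduce: 1233 ≡ 3 (mod 5). Now have -(3/5).
5 ≡ 1 (mod 4), so quadratic reciprocity gives (3/5) = (5/3). Reduce: 5 ≡ 2 (mod 3). Now have -(2/3).
Factor out 2: 2 = 2. Since 3 ≡ 3 (mod 8), (2/3) = -1. Now have (1/3).
(1/3) = 1. Collecting the sign factors: 1.
(-5572/4339) = 1, and 4339 is prime, so -5572 is a quadratic residue mod 4339.

yes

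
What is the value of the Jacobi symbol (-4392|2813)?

(-4392|2813)
  = (4392|2813)    [2813 ≡ 1 mod 4 ⇒ (-1|2813) = +1]
  = (1579|2813)    [4392 ≡ 1579 mod 2813]
  = (2813|1579)    [QR: 2813 ≡ 1 mod 4, sign kept]
  = (1234|1579)    [2813 ≡ 1234 mod 1579]
  = -(617|1579)    [1579 ≡ 3 mod 8 ⇒ (2|1579) = -1]
  = -(1579|617)    [QR: 617 ≡ 1 mod 4, sign kept]
  = -(345|617)    [1579 ≡ 345 mod 617]
  = -(617|345)    [QR: 345 ≡ 1 mod 4, sign kept]
  = -(272|345)    [617 ≡ 272 mod 345]
  = -(17|345)    [345 ≡ 1 mod 8 ⇒ (2|345)^4 = +1]
  = -(345|17)    [QR: 17 ≡ 1 mod 4, sign kept]
  = -(5|17)    [345 ≡ 5 mod 17]
  = -(17|5)    [QR: 5 ≡ 1 mod 4, sign kept]
  = -(2|5)    [17 ≡ 2 mod 5]
  = (1|5)    [5 ≡ 5 mod 8 ⇒ (2|5) = -1]
  = 1    [(1|5) = 1]

1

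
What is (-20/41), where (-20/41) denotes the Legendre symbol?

(-20/41)
  = (21/41)    [-20 ≡ 21 mod 41]
  = (41/21)    [QR: 21 ≡ 1 mod 4, sign kept]
  = (20/21)    [41 ≡ 20 mod 21]
  = (5/21)    [21 ≡ 5 mod 8 ⇒ (2/21)^2 = +1]
  = (21/5)    [QR: 5 ≡ 1 mod 4, sign kept]
  = (1/5)    [21 ≡ 1 mod 5]
  = 1    [(1/5) = 1]

1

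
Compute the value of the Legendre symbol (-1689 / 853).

(-1689 / 853)
  = (17 / 853)    [-1689 ≡ 17 mod 853]
  = (853 / 17)    [QR: 17 ≡ 1 mod 4, sign kept]
  = (3 / 17)    [853 ≡ 3 mod 17]
  = (17 / 3)    [QR: 17 ≡ 1 mod 4, sign kept]
  = (2 / 3)    [17 ≡ 2 mod 3]
  = -(1 / 3)    [3 ≡ 3 mod 8 ⇒ (2 / 3) = -1]
  = -1    [(1 / 3) = 1]

-1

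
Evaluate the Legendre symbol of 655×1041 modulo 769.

1

By multiplicativity, (655·1041/769) = (655/769)·(1041/769).
First factor (655/769):
769 ≡ 1 (mod 4), so quadratic reciprocity gives (655/769) = (769/655). Reduce: 769 ≡ 114 (mod 655). Now have (114/655).
Factor out 2: 114 = 2·57. Since 655 ≡ 7 (mod 8), (2/655) = +1. Now have (57/655).
57 ≡ 1 (mod 4), so quadratic reciprocity gives (57/655) = (655/57). Reduce: 655 ≡ 28 (mod 57). Now have (28/57).
Factor out 2: 28 = 2^2·7. Since 57 ≡ 1 (mod 8), (2/57) = +1, and (2/57)^2 = +1. Now have (7/57).
57 ≡ 1 (mod 4), so quadratic reciprocity gives (7/57) = (57/7). Reduce: 57 ≡ 1 (mod 7). Now have (1/7).
(1/7) = 1. Collecting the sign factors: 1.
Second factor (1041/769):
Reduce the numerator: 1041 ≡ 272 (mod 769), so (1041/769) = (272/769).
Factor out 2: 272 = 2^4·17. Since 769 ≡ 1 (mod 8), (2/769) = +1, and (2/769)^4 = +1. Now have (17/769).
17 ≡ 1 (mod 4), so quadratic reciprocity gives (17/769) = (769/17). Reduce: 769 ≡ 4 (mod 17). Now have (4/17).
Factor out 2: 4 = 2^2. Since 17 ≡ 1 (mod 8), (2/17) = +1, and (2/17)^2 = +1. Now have (1/17).
(1/17) = 1. Collecting the sign factors: 1.
Product: (1)·(1) = 1.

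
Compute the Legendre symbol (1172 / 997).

Reduce the numerator: 1172 ≡ 175 (mod 997), so (1172 / 997) = (175 / 997).
997 ≡ 1 (mod 4), so quadratic reciprocity gives (175 / 997) = (997 / 175). Reduce: 997 ≡ 122 (mod 175). Now have (122 / 175).
Factor out 2: 122 = 2·61. Since 175 ≡ 7 (mod 8), (2 / 175) = +1. Now have (61 / 175).
61 ≡ 1 (mod 4), so quadratic reciprocity gives (61 / 175) = (175 / 61). Reduce: 175 ≡ 53 (mod 61). Now have (53 / 61).
53 ≡ 1 (mod 4), so quadratic reciprocity gives (53 / 61) = (61 / 53). Reduce: 61 ≡ 8 (mod 53). Now have (8 / 53).
Factor out 2: 8 = 2^3. Since 53 ≡ 5 (mod 8), (2 / 53) = -1, and (2 / 53)^3 = -1. Now have -(1 / 53).
(1 / 53) = 1. Collecting the sign factors: -1.

-1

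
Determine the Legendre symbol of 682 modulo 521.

(682/521)
  = (161/521)    [682 ≡ 161 mod 521]
  = (521/161)    [QR: 161 ≡ 1 mod 4, sign kept]
  = (38/161)    [521 ≡ 38 mod 161]
  = (19/161)    [161 ≡ 1 mod 8 ⇒ (2/161) = +1]
  = (161/19)    [QR: 161 ≡ 1 mod 4, sign kept]
  = (9/19)    [161 ≡ 9 mod 19]
  = (19/9)    [QR: 9 ≡ 1 mod 4, sign kept]
  = (1/9)    [19 ≡ 1 mod 9]
  = 1    [(1/9) = 1]

1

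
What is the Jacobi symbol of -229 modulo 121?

1

(-229 / 121)
  = (229 / 121)    [121 ≡ 1 mod 4 ⇒ (-1 / 121) = +1]
  = (108 / 121)    [229 ≡ 108 mod 121]
  = (27 / 121)    [121 ≡ 1 mod 8 ⇒ (2 / 121)^2 = +1]
  = (121 / 27)    [QR: 121 ≡ 1 mod 4, sign kept]
  = (13 / 27)    [121 ≡ 13 mod 27]
  = (27 / 13)    [QR: 13 ≡ 1 mod 4, sign kept]
  = (1 / 13)    [27 ≡ 1 mod 13]
  = 1    [(1 / 13) = 1]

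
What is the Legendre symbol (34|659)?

-1

Factor out 2: 34 = 2·17. Since 659 ≡ 3 (mod 8), (2|659) = -1. Now have -(17|659).
17 ≡ 1 (mod 4), so quadratic reciprocity gives (17|659) = (659|17). Reduce: 659 ≡ 13 (mod 17). Now have -(13|17).
13 ≡ 1 (mod 4), so quadratic reciprocity gives (13|17) = (17|13). Reduce: 17 ≡ 4 (mod 13). Now have -(4|13).
Factor out 2: 4 = 2^2. Since 13 ≡ 5 (mod 8), (2|13) = -1, and (2|13)^2 = +1. Now have -(1|13).
(1|13) = 1. Collecting the sign factors: -1.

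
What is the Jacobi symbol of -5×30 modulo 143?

-1

By multiplicativity, (-5·30/143) = (-5/143)·(30/143).
First factor (-5/143):
Pull out -1: (-5/143) = (-1/143)·(5/143). Since 143 ≡ 3 (mod 4), (-1/143) = -1. Now have -(5/143).
5 ≡ 1 (mod 4), so quadratic reciprocity gives (5/143) = (143/5). Reduce: 143 ≡ 3 (mod 5). Now have -(3/5).
5 ≡ 1 (mod 4), so quadratic reciprocity gives (3/5) = (5/3). Reduce: 5 ≡ 2 (mod 3). Now have -(2/3).
Factor out 2: 2 = 2. Since 3 ≡ 3 (mod 8), (2/3) = -1. Now have (1/3).
(1/3) = 1. Collecting the sign factors: 1.
Second factor (30/143):
Factor out 2: 30 = 2·15. Since 143 ≡ 7 (mod 8), (2/143) = +1. Now have (15/143).
Both 15 ≡ 3 and 143 ≡ 3 (mod 4), so reciprocity gives (15/143) = -(143/15). Reduce: 143 ≡ 8 (mod 15). Now have -(8/15).
Factor out 2: 8 = 2^3. Since 15 ≡ 7 (mod 8), (2/15) = +1, and (2/15)^3 = +1. Now have -(1/15).
(1/15) = 1. Collecting the sign factors: -1.
Product: (1)·(-1) = -1.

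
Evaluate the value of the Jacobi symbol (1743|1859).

Both 1743 ≡ 3 and 1859 ≡ 3 (mod 4), so reciprocity gives (1743|1859) = -(1859|1743). Reduce: 1859 ≡ 116 (mod 1743). Now have -(116|1743).
Factor out 2: 116 = 2^2·29. Since 1743 ≡ 7 (mod 8), (2|1743) = +1, and (2|1743)^2 = +1. Now have -(29|1743).
29 ≡ 1 (mod 4), so quadratic reciprocity gives (29|1743) = (1743|29). Reduce: 1743 ≡ 3 (mod 29). Now have -(3|29).
29 ≡ 1 (mod 4), so quadratic reciprocity gives (3|29) = (29|3). Reduce: 29 ≡ 2 (mod 3). Now have -(2|3).
Factor out 2: 2 = 2. Since 3 ≡ 3 (mod 8), (2|3) = -1. Now have (1|3).
(1|3) = 1. Collecting the sign factors: 1.

1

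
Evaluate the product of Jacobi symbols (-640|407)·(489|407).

-1

By multiplicativity, (-640·489|407) = (-640|407)·(489|407).
First factor (-640|407):
(-640|407)
  = (174|407)    [-640 ≡ 174 mod 407]
  = (87|407)    [407 ≡ 7 mod 8 ⇒ (2|407) = +1]
  = -(407|87)    [QR: both ≡ 3 mod 4, sign flips]
  = -(59|87)    [407 ≡ 59 mod 87]
  = (87|59)    [QR: both ≡ 3 mod 4, sign flips]
  = (28|59)    [87 ≡ 28 mod 59]
  = (7|59)    [59 ≡ 3 mod 8 ⇒ (2|59)^2 = +1]
  = -(59|7)    [QR: both ≡ 3 mod 4, sign flips]
  = -(3|7)    [59 ≡ 3 mod 7]
  = (7|3)    [QR: both ≡ 3 mod 4, sign flips]
  = (1|3)    [7 ≡ 1 mod 3]
  = 1    [(1|3) = 1]
Second factor (489|407):
(489|407)
  = (82|407)    [489 ≡ 82 mod 407]
  = (41|407)    [407 ≡ 7 mod 8 ⇒ (2|407) = +1]
  = (407|41)    [QR: 41 ≡ 1 mod 4, sign kept]
  = (38|41)    [407 ≡ 38 mod 41]
  = (19|41)    [41 ≡ 1 mod 8 ⇒ (2|41) = +1]
  = (41|19)    [QR: 41 ≡ 1 mod 4, sign kept]
  = (3|19)    [41 ≡ 3 mod 19]
  = -(19|3)    [QR: both ≡ 3 mod 4, sign flips]
  = -(1|3)    [19 ≡ 1 mod 3]
  = -1    [(1|3) = 1]
Product: (1)·(-1) = -1.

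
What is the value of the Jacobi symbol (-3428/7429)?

1

(-3428/7429)
  = (4001/7429)    [-3428 ≡ 4001 mod 7429]
  = (7429/4001)    [QR: 4001 ≡ 1 mod 4, sign kept]
  = (3428/4001)    [7429 ≡ 3428 mod 4001]
  = (857/4001)    [4001 ≡ 1 mod 8 ⇒ (2/4001)^2 = +1]
  = (4001/857)    [QR: 857 ≡ 1 mod 4, sign kept]
  = (573/857)    [4001 ≡ 573 mod 857]
  = (857/573)    [QR: 573 ≡ 1 mod 4, sign kept]
  = (284/573)    [857 ≡ 284 mod 573]
  = (71/573)    [573 ≡ 5 mod 8 ⇒ (2/573)^2 = +1]
  = (573/71)    [QR: 573 ≡ 1 mod 4, sign kept]
  = (5/71)    [573 ≡ 5 mod 71]
  = (71/5)    [QR: 5 ≡ 1 mod 4, sign kept]
  = (1/5)    [71 ≡ 1 mod 5]
  = 1    [(1/5) = 1]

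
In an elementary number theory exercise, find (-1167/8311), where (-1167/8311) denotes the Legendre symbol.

1

Reduce the numerator: -1167 ≡ 7144 (mod 8311), so (-1167/8311) = (7144/8311).
Factor out 2: 7144 = 2^3·893. Since 8311 ≡ 7 (mod 8), (2/8311) = +1, and (2/8311)^3 = +1. Now have (893/8311).
893 ≡ 1 (mod 4), so quadratic reciprocity gives (893/8311) = (8311/893). Reduce: 8311 ≡ 274 (mod 893). Now have (274/893).
Factor out 2: 274 = 2·137. Since 893 ≡ 5 (mod 8), (2/893) = -1. Now have -(137/893).
137 ≡ 1 (mod 4), so quadratic reciprocity gives (137/893) = (893/137). Reduce: 893 ≡ 71 (mod 137). Now have -(71/137).
137 ≡ 1 (mod 4), so quadratic reciprocity gives (71/137) = (137/71). Reduce: 137 ≡ 66 (mod 71). Now have -(66/71).
Factor out 2: 66 = 2·33. Since 71 ≡ 7 (mod 8), (2/71) = +1. Now have -(33/71).
33 ≡ 1 (mod 4), so quadratic reciprocity gives (33/71) = (71/33). Reduce: 71 ≡ 5 (mod 33). Now have -(5/33).
5 ≡ 1 (mod 4), so quadratic reciprocity gives (5/33) = (33/5). Reduce: 33 ≡ 3 (mod 5). Now have -(3/5).
5 ≡ 1 (mod 4), so quadratic reciprocity gives (3/5) = (5/3). Reduce: 5 ≡ 2 (mod 3). Now have -(2/3).
Factor out 2: 2 = 2. Since 3 ≡ 3 (mod 8), (2/3) = -1. Now have (1/3).
(1/3) = 1. Collecting the sign factors: 1.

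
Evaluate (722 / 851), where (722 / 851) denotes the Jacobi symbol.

-1

(722 / 851)
  = -(361 / 851)    [851 ≡ 3 mod 8 ⇒ (2 / 851) = -1]
  = -(851 / 361)    [QR: 361 ≡ 1 mod 4, sign kept]
  = -(129 / 361)    [851 ≡ 129 mod 361]
  = -(361 / 129)    [QR: 129 ≡ 1 mod 4, sign kept]
  = -(103 / 129)    [361 ≡ 103 mod 129]
  = -(129 / 103)    [QR: 129 ≡ 1 mod 4, sign kept]
  = -(26 / 103)    [129 ≡ 26 mod 103]
  = -(13 / 103)    [103 ≡ 7 mod 8 ⇒ (2 / 103) = +1]
  = -(103 / 13)    [QR: 13 ≡ 1 mod 4, sign kept]
  = -(12 / 13)    [103 ≡ 12 mod 13]
  = -(3 / 13)    [13 ≡ 5 mod 8 ⇒ (2 / 13)^2 = +1]
  = -(13 / 3)    [QR: 13 ≡ 1 mod 4, sign kept]
  = -(1 / 3)    [13 ≡ 1 mod 3]
  = -1    [(1 / 3) = 1]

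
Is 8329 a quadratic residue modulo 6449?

no

Reduce the numerator: 8329 ≡ 1880 (mod 6449), so (8329|6449) = (1880|6449).
Factor out 2: 1880 = 2^3·235. Since 6449 ≡ 1 (mod 8), (2|6449) = +1, and (2|6449)^3 = +1. Now have (235|6449).
6449 ≡ 1 (mod 4), so quadratic reciprocity gives (235|6449) = (6449|235). Reduce: 6449 ≡ 104 (mod 235). Now have (104|235).
Factor out 2: 104 = 2^3·13. Since 235 ≡ 3 (mod 8), (2|235) = -1, and (2|235)^3 = -1. Now have -(13|235).
13 ≡ 1 (mod 4), so quadratic reciprocity gives (13|235) = (235|13). Reduce: 235 ≡ 1 (mod 13). Now have -(1|13).
(1|13) = 1. Collecting the sign factors: -1.
(8329|6449) = -1, and 6449 is prime, so 8329 is not a quadratic residue mod 6449.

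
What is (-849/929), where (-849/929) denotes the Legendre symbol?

1

(-849/929)
  = (849/929)    [929 ≡ 1 mod 4 ⇒ (-1/929) = +1]
  = (929/849)    [QR: 849 ≡ 1 mod 4, sign kept]
  = (80/849)    [929 ≡ 80 mod 849]
  = (5/849)    [849 ≡ 1 mod 8 ⇒ (2/849)^4 = +1]
  = (849/5)    [QR: 5 ≡ 1 mod 4, sign kept]
  = (4/5)    [849 ≡ 4 mod 5]
  = (1/5)    [5 ≡ 5 mod 8 ⇒ (2/5)^2 = +1]
  = 1    [(1/5) = 1]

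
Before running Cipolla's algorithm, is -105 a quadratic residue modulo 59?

no

(-105/59)
  = (13/59)    [-105 ≡ 13 mod 59]
  = (59/13)    [QR: 13 ≡ 1 mod 4, sign kept]
  = (7/13)    [59 ≡ 7 mod 13]
  = (13/7)    [QR: 13 ≡ 1 mod 4, sign kept]
  = (6/7)    [13 ≡ 6 mod 7]
  = (3/7)    [7 ≡ 7 mod 8 ⇒ (2/7) = +1]
  = -(7/3)    [QR: both ≡ 3 mod 4, sign flips]
  = -(1/3)    [7 ≡ 1 mod 3]
  = -1    [(1/3) = 1]
(-105/59) = -1, and 59 is prime, so -105 is not a quadratic residue mod 59.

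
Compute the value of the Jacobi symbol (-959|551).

(-959|551)
  = (143|551)    [-959 ≡ 143 mod 551]
  = -(551|143)    [QR: both ≡ 3 mod 4, sign flips]
  = -(122|143)    [551 ≡ 122 mod 143]
  = -(61|143)    [143 ≡ 7 mod 8 ⇒ (2|143) = +1]
  = -(143|61)    [QR: 61 ≡ 1 mod 4, sign kept]
  = -(21|61)    [143 ≡ 21 mod 61]
  = -(61|21)    [QR: 21 ≡ 1 mod 4, sign kept]
  = -(19|21)    [61 ≡ 19 mod 21]
  = -(21|19)    [QR: 21 ≡ 1 mod 4, sign kept]
  = -(2|19)    [21 ≡ 2 mod 19]
  = (1|19)    [19 ≡ 3 mod 8 ⇒ (2|19) = -1]
  = 1    [(1|19) = 1]

1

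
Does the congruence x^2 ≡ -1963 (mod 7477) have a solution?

no

Pull out -1: (-1963|7477) = (-1|7477)·(1963|7477). Since 7477 ≡ 1 (mod 4), (-1|7477) = +1. Now have (1963|7477).
7477 ≡ 1 (mod 4), so quadratic reciprocity gives (1963|7477) = (7477|1963). Reduce: 7477 ≡ 1588 (mod 1963). Now have (1588|1963).
Factor out 2: 1588 = 2^2·397. Since 1963 ≡ 3 (mod 8), (2|1963) = -1, and (2|1963)^2 = +1. Now have (397|1963).
397 ≡ 1 (mod 4), so quadratic reciprocity gives (397|1963) = (1963|397). Reduce: 1963 ≡ 375 (mod 397). Now have (375|397).
397 ≡ 1 (mod 4), so quadratic reciprocity gives (375|397) = (397|375). Reduce: 397 ≡ 22 (mod 375). Now have (22|375).
Factor out 2: 22 = 2·11. Since 375 ≡ 7 (mod 8), (2|375) = +1. Now have (11|375).
Both 11 ≡ 3 and 375 ≡ 3 (mod 4), so reciprocity gives (11|375) = -(375|11). Reduce: 375 ≡ 1 (mod 11). Now have -(1|11).
(1|11) = 1. Collecting the sign factors: -1.
The Legendre symbol is -1, so x^2 ≡ -1963 (mod 7477) has no solution.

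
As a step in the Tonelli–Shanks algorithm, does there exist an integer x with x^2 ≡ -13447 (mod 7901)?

no

(-13447/7901)
  = (13447/7901)    [7901 ≡ 1 mod 4 ⇒ (-1/7901) = +1]
  = (5546/7901)    [13447 ≡ 5546 mod 7901]
  = -(2773/7901)    [7901 ≡ 5 mod 8 ⇒ (2/7901) = -1]
  = -(7901/2773)    [QR: 2773 ≡ 1 mod 4, sign kept]
  = -(2355/2773)    [7901 ≡ 2355 mod 2773]
  = -(2773/2355)    [QR: 2773 ≡ 1 mod 4, sign kept]
  = -(418/2355)    [2773 ≡ 418 mod 2355]
  = (209/2355)    [2355 ≡ 3 mod 8 ⇒ (2/2355) = -1]
  = (2355/209)    [QR: 209 ≡ 1 mod 4, sign kept]
  = (56/209)    [2355 ≡ 56 mod 209]
  = (7/209)    [209 ≡ 1 mod 8 ⇒ (2/209)^3 = +1]
  = (209/7)    [QR: 209 ≡ 1 mod 4, sign kept]
  = (6/7)    [209 ≡ 6 mod 7]
  = (3/7)    [7 ≡ 7 mod 8 ⇒ (2/7) = +1]
  = -(7/3)    [QR: both ≡ 3 mod 4, sign flips]
  = -(1/3)    [7 ≡ 1 mod 3]
  = -1    [(1/3) = 1]
(-13447/7901) = -1, and 7901 is prime, so -13447 is not a quadratic residue mod 7901.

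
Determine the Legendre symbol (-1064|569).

(-1064|569)
  = (74|569)    [-1064 ≡ 74 mod 569]
  = (37|569)    [569 ≡ 1 mod 8 ⇒ (2|569) = +1]
  = (569|37)    [QR: 37 ≡ 1 mod 4, sign kept]
  = (14|37)    [569 ≡ 14 mod 37]
  = -(7|37)    [37 ≡ 5 mod 8 ⇒ (2|37) = -1]
  = -(37|7)    [QR: 37 ≡ 1 mod 4, sign kept]
  = -(2|7)    [37 ≡ 2 mod 7]
  = -(1|7)    [7 ≡ 7 mod 8 ⇒ (2|7) = +1]
  = -1    [(1|7) = 1]

-1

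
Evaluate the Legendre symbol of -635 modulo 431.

(-635 / 431)
  = -(635 / 431)    [431 ≡ 3 mod 4 ⇒ (-1 / 431) = -1]
  = -(204 / 431)    [635 ≡ 204 mod 431]
  = -(51 / 431)    [431 ≡ 7 mod 8 ⇒ (2 / 431)^2 = +1]
  = (431 / 51)    [QR: both ≡ 3 mod 4, sign flips]
  = (23 / 51)    [431 ≡ 23 mod 51]
  = -(51 / 23)    [QR: both ≡ 3 mod 4, sign flips]
  = -(5 / 23)    [51 ≡ 5 mod 23]
  = -(23 / 5)    [QR: 5 ≡ 1 mod 4, sign kept]
  = -(3 / 5)    [23 ≡ 3 mod 5]
  = -(5 / 3)    [QR: 5 ≡ 1 mod 4, sign kept]
  = -(2 / 3)    [5 ≡ 2 mod 3]
  = (1 / 3)    [3 ≡ 3 mod 8 ⇒ (2 / 3) = -1]
  = 1    [(1 / 3) = 1]

1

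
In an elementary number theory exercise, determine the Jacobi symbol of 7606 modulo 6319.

Reduce the numerator: 7606 ≡ 1287 (mod 6319), so (7606 / 6319) = (1287 / 6319).
Both 1287 ≡ 3 and 6319 ≡ 3 (mod 4), so reciprocity gives (1287 / 6319) = -(6319 / 1287). Reduce: 6319 ≡ 1171 (mod 1287). Now have -(1171 / 1287).
Both 1171 ≡ 3 and 1287 ≡ 3 (mod 4), so reciprocity gives (1171 / 1287) = -(1287 / 1171). Reduce: 1287 ≡ 116 (mod 1171). Now have (116 / 1171).
Factor out 2: 116 = 2^2·29. Since 1171 ≡ 3 (mod 8), (2 / 1171) = -1, and (2 / 1171)^2 = +1. Now have (29 / 1171).
29 ≡ 1 (mod 4), so quadratic reciprocity gives (29 / 1171) = (1171 / 29). Reduce: 1171 ≡ 11 (mod 29). Now have (11 / 29).
29 ≡ 1 (mod 4), so quadratic reciprocity gives (11 / 29) = (29 / 11). Reduce: 29 ≡ 7 (mod 11). Now have (7 / 11).
Both 7 ≡ 3 and 11 ≡ 3 (mod 4), so reciprocity gives (7 / 11) = -(11 / 7). Reduce: 11 ≡ 4 (mod 7). Now have -(4 / 7).
Factor out 2: 4 = 2^2. Since 7 ≡ 7 (mod 8), (2 / 7) = +1, and (2 / 7)^2 = +1. Now have -(1 / 7).
(1 / 7) = 1. Collecting the sign factors: -1.

-1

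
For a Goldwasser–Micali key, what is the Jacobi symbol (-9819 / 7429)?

(-9819 / 7429)
  = (9819 / 7429)    [7429 ≡ 1 mod 4 ⇒ (-1 / 7429) = +1]
  = (2390 / 7429)    [9819 ≡ 2390 mod 7429]
  = -(1195 / 7429)    [7429 ≡ 5 mod 8 ⇒ (2 / 7429) = -1]
  = -(7429 / 1195)    [QR: 7429 ≡ 1 mod 4, sign kept]
  = -(259 / 1195)    [7429 ≡ 259 mod 1195]
  = (1195 / 259)    [QR: both ≡ 3 mod 4, sign flips]
  = (159 / 259)    [1195 ≡ 159 mod 259]
  = -(259 / 159)    [QR: both ≡ 3 mod 4, sign flips]
  = -(100 / 159)    [259 ≡ 100 mod 159]
  = -(25 / 159)    [159 ≡ 7 mod 8 ⇒ (2 / 159)^2 = +1]
  = -(159 / 25)    [QR: 25 ≡ 1 mod 4, sign kept]
  = -(9 / 25)    [159 ≡ 9 mod 25]
  = -(25 / 9)    [QR: 9 ≡ 1 mod 4, sign kept]
  = -(7 / 9)    [25 ≡ 7 mod 9]
  = -(9 / 7)    [QR: 9 ≡ 1 mod 4, sign kept]
  = -(2 / 7)    [9 ≡ 2 mod 7]
  = -(1 / 7)    [7 ≡ 7 mod 8 ⇒ (2 / 7) = +1]
  = -1    [(1 / 7) = 1]

-1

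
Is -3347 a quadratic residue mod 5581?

(-3347/5581)
  = (3347/5581)    [5581 ≡ 1 mod 4 ⇒ (-1/5581) = +1]
  = (5581/3347)    [QR: 5581 ≡ 1 mod 4, sign kept]
  = (2234/3347)    [5581 ≡ 2234 mod 3347]
  = -(1117/3347)    [3347 ≡ 3 mod 8 ⇒ (2/3347) = -1]
  = -(3347/1117)    [QR: 1117 ≡ 1 mod 4, sign kept]
  = -(1113/1117)    [3347 ≡ 1113 mod 1117]
  = -(1117/1113)    [QR: 1113 ≡ 1 mod 4, sign kept]
  = -(4/1113)    [1117 ≡ 4 mod 1113]
  = -(1/1113)    [1113 ≡ 1 mod 8 ⇒ (2/1113)^2 = +1]
  = -1    [(1/1113) = 1]
The Legendre symbol is -1, so x^2 ≡ -3347 (mod 5581) has no solution.

no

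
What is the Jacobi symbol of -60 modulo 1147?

-1

(-60|1147)
  = -(60|1147)    [1147 ≡ 3 mod 4 ⇒ (-1|1147) = -1]
  = -(15|1147)    [1147 ≡ 3 mod 8 ⇒ (2|1147)^2 = +1]
  = (1147|15)    [QR: both ≡ 3 mod 4, sign flips]
  = (7|15)    [1147 ≡ 7 mod 15]
  = -(15|7)    [QR: both ≡ 3 mod 4, sign flips]
  = -(1|7)    [15 ≡ 1 mod 7]
  = -1    [(1|7) = 1]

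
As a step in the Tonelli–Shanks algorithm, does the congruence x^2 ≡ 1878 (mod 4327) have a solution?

Factor out 2: 1878 = 2·939. Since 4327 ≡ 7 (mod 8), (2/4327) = +1. Now have (939/4327).
Both 939 ≡ 3 and 4327 ≡ 3 (mod 4), so reciprocity gives (939/4327) = -(4327/939). Reduce: 4327 ≡ 571 (mod 939). Now have -(571/939).
Both 571 ≡ 3 and 939 ≡ 3 (mod 4), so reciprocity gives (571/939) = -(939/571). Reduce: 939 ≡ 368 (mod 571). Now have (368/571).
Factor out 2: 368 = 2^4·23. Since 571 ≡ 3 (mod 8), (2/571) = -1, and (2/571)^4 = +1. Now have (23/571).
Both 23 ≡ 3 and 571 ≡ 3 (mod 4), so reciprocity gives (23/571) = -(571/23). Reduce: 571 ≡ 19 (mod 23). Now have -(19/23).
Both 19 ≡ 3 and 23 ≡ 3 (mod 4), so reciprocity gives (19/23) = -(23/19). Reduce: 23 ≡ 4 (mod 19). Now have (4/19).
Factor out 2: 4 = 2^2. Since 19 ≡ 3 (mod 8), (2/19) = -1, and (2/19)^2 = +1. Now have (1/19).
(1/19) = 1. Collecting the sign factors: 1.
The Legendre symbol is 1, so x^2 ≡ 1878 (mod 4327) has solution.

yes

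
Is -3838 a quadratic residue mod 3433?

Reduce the numerator: -3838 ≡ 3028 (mod 3433), so (-3838/3433) = (3028/3433).
Factor out 2: 3028 = 2^2·757. Since 3433 ≡ 1 (mod 8), (2/3433) = +1, and (2/3433)^2 = +1. Now have (757/3433).
757 ≡ 1 (mod 4), so quadratic reciprocity gives (757/3433) = (3433/757). Reduce: 3433 ≡ 405 (mod 757). Now have (405/757).
405 ≡ 1 (mod 4), so quadratic reciprocity gives (405/757) = (757/405). Reduce: 757 ≡ 352 (mod 405). Now have (352/405).
Factor out 2: 352 = 2^5·11. Since 405 ≡ 5 (mod 8), (2/405) = -1, and (2/405)^5 = -1. Now have -(11/405).
405 ≡ 1 (mod 4), so quadratic reciprocity gives (11/405) = (405/11). Reduce: 405 ≡ 9 (mod 11). Now have -(9/11).
9 ≡ 1 (mod 4), so quadratic reciprocity gives (9/11) = (11/9). Reduce: 11 ≡ 2 (mod 9). Now have -(2/9).
Factor out 2: 2 = 2. Since 9 ≡ 1 (mod 8), (2/9) = +1. Now have -(1/9).
(1/9) = 1. Collecting the sign factors: -1.
The Legendre symbol is -1, so x^2 ≡ -3838 (mod 3433) has no solution.

no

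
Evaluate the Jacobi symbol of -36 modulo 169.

(-36/169)
  = (36/169)    [169 ≡ 1 mod 4 ⇒ (-1/169) = +1]
  = (9/169)    [169 ≡ 1 mod 8 ⇒ (2/169)^2 = +1]
  = (169/9)    [QR: 9 ≡ 1 mod 4, sign kept]
  = (7/9)    [169 ≡ 7 mod 9]
  = (9/7)    [QR: 9 ≡ 1 mod 4, sign kept]
  = (2/7)    [9 ≡ 2 mod 7]
  = (1/7)    [7 ≡ 7 mod 8 ⇒ (2/7) = +1]
  = 1    [(1/7) = 1]

1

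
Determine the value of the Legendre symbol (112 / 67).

-1

(112 / 67)
  = (45 / 67)    [112 ≡ 45 mod 67]
  = (67 / 45)    [QR: 45 ≡ 1 mod 4, sign kept]
  = (22 / 45)    [67 ≡ 22 mod 45]
  = -(11 / 45)    [45 ≡ 5 mod 8 ⇒ (2 / 45) = -1]
  = -(45 / 11)    [QR: 45 ≡ 1 mod 4, sign kept]
  = -(1 / 11)    [45 ≡ 1 mod 11]
  = -1    [(1 / 11) = 1]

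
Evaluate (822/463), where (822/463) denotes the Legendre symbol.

1

(822/463)
  = (359/463)    [822 ≡ 359 mod 463]
  = -(463/359)    [QR: both ≡ 3 mod 4, sign flips]
  = -(104/359)    [463 ≡ 104 mod 359]
  = -(13/359)    [359 ≡ 7 mod 8 ⇒ (2/359)^3 = +1]
  = -(359/13)    [QR: 13 ≡ 1 mod 4, sign kept]
  = -(8/13)    [359 ≡ 8 mod 13]
  = (1/13)    [13 ≡ 5 mod 8 ⇒ (2/13)^3 = -1]
  = 1    [(1/13) = 1]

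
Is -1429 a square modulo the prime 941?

Pull out -1: (-1429/941) = (-1/941)·(1429/941). Since 941 ≡ 1 (mod 4), (-1/941) = +1. Now have (1429/941).
Reduce the numerator: 1429 ≡ 488 (mod 941), so (1429/941) = (488/941).
Factor out 2: 488 = 2^3·61. Since 941 ≡ 5 (mod 8), (2/941) = -1, and (2/941)^3 = -1. Now have -(61/941).
61 ≡ 1 (mod 4), so quadratic reciprocity gives (61/941) = (941/61). Reduce: 941 ≡ 26 (mod 61). Now have -(26/61).
Factor out 2: 26 = 2·13. Since 61 ≡ 5 (mod 8), (2/61) = -1. Now have (13/61).
13 ≡ 1 (mod 4), so quadratic reciprocity gives (13/61) = (61/13). Reduce: 61 ≡ 9 (mod 13). Now have (9/13).
9 ≡ 1 (mod 4), so quadratic reciprocity gives (9/13) = (13/9). Reduce: 13 ≡ 4 (mod 9). Now have (4/9).
Factor out 2: 4 = 2^2. Since 9 ≡ 1 (mod 8), (2/9) = +1, and (2/9)^2 = +1. Now have (1/9).
(1/9) = 1. Collecting the sign factors: 1.
(-1429/941) = 1, and 941 is prime, so -1429 is a quadratic residue mod 941.

yes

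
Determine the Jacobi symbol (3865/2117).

-1

Reduce the numerator: 3865 ≡ 1748 (mod 2117), so (3865/2117) = (1748/2117).
Factor out 2: 1748 = 2^2·437. Since 2117 ≡ 5 (mod 8), (2/2117) = -1, and (2/2117)^2 = +1. Now have (437/2117).
437 ≡ 1 (mod 4), so quadratic reciprocity gives (437/2117) = (2117/437). Reduce: 2117 ≡ 369 (mod 437). Now have (369/437).
369 ≡ 1 (mod 4), so quadratic reciprocity gives (369/437) = (437/369). Reduce: 437 ≡ 68 (mod 369). Now have (68/369).
Factor out 2: 68 = 2^2·17. Since 369 ≡ 1 (mod 8), (2/369) = +1, and (2/369)^2 = +1. Now have (17/369).
17 ≡ 1 (mod 4), so quadratic reciprocity gives (17/369) = (369/17). Reduce: 369 ≡ 12 (mod 17). Now have (12/17).
Factor out 2: 12 = 2^2·3. Since 17 ≡ 1 (mod 8), (2/17) = +1, and (2/17)^2 = +1. Now have (3/17).
17 ≡ 1 (mod 4), so quadratic reciprocity gives (3/17) = (17/3). Reduce: 17 ≡ 2 (mod 3). Now have (2/3).
Factor out 2: 2 = 2. Since 3 ≡ 3 (mod 8), (2/3) = -1. Now have -(1/3).
(1/3) = 1. Collecting the sign factors: -1.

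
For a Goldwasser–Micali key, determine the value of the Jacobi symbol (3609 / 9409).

3609 ≡ 1 (mod 4), so quadratic reciprocity gives (3609 / 9409) = (9409 / 3609). Reduce: 9409 ≡ 2191 (mod 3609). Now have (2191 / 3609).
3609 ≡ 1 (mod 4), so quadratic reciprocity gives (2191 / 3609) = (3609 / 2191). Reduce: 3609 ≡ 1418 (mod 2191). Now have (1418 / 2191).
Factor out 2: 1418 = 2·709. Since 2191 ≡ 7 (mod 8), (2 / 2191) = +1. Now have (709 / 2191).
709 ≡ 1 (mod 4), so quadratic reciprocity gives (709 / 2191) = (2191 / 709). Reduce: 2191 ≡ 64 (mod 709). Now have (64 / 709).
Factor out 2: 64 = 2^6. Since 709 ≡ 5 (mod 8), (2 / 709) = -1, and (2 / 709)^6 = +1. Now have (1 / 709).
(1 / 709) = 1. Collecting the sign factors: 1.

1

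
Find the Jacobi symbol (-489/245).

Reduce the numerator: -489 ≡ 1 (mod 245), so (-489/245) = (1/245).
(1/245) = 1. Collecting the sign factors: 1.

1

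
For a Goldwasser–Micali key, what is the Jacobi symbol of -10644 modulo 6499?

Reduce the numerator: -10644 ≡ 2354 (mod 6499), so (-10644/6499) = (2354/6499).
Factor out 2: 2354 = 2·1177. Since 6499 ≡ 3 (mod 8), (2/6499) = -1. Now have -(1177/6499).
1177 ≡ 1 (mod 4), so quadratic reciprocity gives (1177/6499) = (6499/1177). Reduce: 6499 ≡ 614 (mod 1177). Now have -(614/1177).
Factor out 2: 614 = 2·307. Since 1177 ≡ 1 (mod 8), (2/1177) = +1. Now have -(307/1177).
1177 ≡ 1 (mod 4), so quadratic reciprocity gives (307/1177) = (1177/307). Reduce: 1177 ≡ 256 (mod 307). Now have -(256/307).
Factor out 2: 256 = 2^8. Since 307 ≡ 3 (mod 8), (2/307) = -1, and (2/307)^8 = +1. Now have -(1/307).
(1/307) = 1. Collecting the sign factors: -1.

-1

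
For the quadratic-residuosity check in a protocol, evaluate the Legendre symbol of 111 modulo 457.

(111 / 457)
  = (457 / 111)    [QR: 457 ≡ 1 mod 4, sign kept]
  = (13 / 111)    [457 ≡ 13 mod 111]
  = (111 / 13)    [QR: 13 ≡ 1 mod 4, sign kept]
  = (7 / 13)    [111 ≡ 7 mod 13]
  = (13 / 7)    [QR: 13 ≡ 1 mod 4, sign kept]
  = (6 / 7)    [13 ≡ 6 mod 7]
  = (3 / 7)    [7 ≡ 7 mod 8 ⇒ (2 / 7) = +1]
  = -(7 / 3)    [QR: both ≡ 3 mod 4, sign flips]
  = -(1 / 3)    [7 ≡ 1 mod 3]
  = -1    [(1 / 3) = 1]

-1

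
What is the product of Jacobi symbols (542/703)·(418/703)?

By multiplicativity, (542·418/703) = (542/703)·(418/703).
First factor (542/703):
(542/703)
  = (271/703)    [703 ≡ 7 mod 8 ⇒ (2/703) = +1]
  = -(703/271)    [QR: both ≡ 3 mod 4, sign flips]
  = -(161/271)    [703 ≡ 161 mod 271]
  = -(271/161)    [QR: 161 ≡ 1 mod 4, sign kept]
  = -(110/161)    [271 ≡ 110 mod 161]
  = -(55/161)    [161 ≡ 1 mod 8 ⇒ (2/161) = +1]
  = -(161/55)    [QR: 161 ≡ 1 mod 4, sign kept]
  = -(51/55)    [161 ≡ 51 mod 55]
  = (55/51)    [QR: both ≡ 3 mod 4, sign flips]
  = (4/51)    [55 ≡ 4 mod 51]
  = (1/51)    [51 ≡ 3 mod 8 ⇒ (2/51)^2 = +1]
  = 1    [(1/51) = 1]
Second factor (418/703):
(418/703)
  = (209/703)    [703 ≡ 7 mod 8 ⇒ (2/703) = +1]
  = (703/209)    [QR: 209 ≡ 1 mod 4, sign kept]
  = (76/209)    [703 ≡ 76 mod 209]
  = (19/209)    [209 ≡ 1 mod 8 ⇒ (2/209)^2 = +1]
  = (209/19)    [QR: 209 ≡ 1 mod 4, sign kept]
  = (0/19)    [209 ≡ 0 mod 19]
  = 0    [numerator 0, gcd > 1]
Product: (1)·(0) = 0.

0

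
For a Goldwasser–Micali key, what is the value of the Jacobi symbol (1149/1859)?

(1149/1859)
  = (1859/1149)    [QR: 1149 ≡ 1 mod 4, sign kept]
  = (710/1149)    [1859 ≡ 710 mod 1149]
  = -(355/1149)    [1149 ≡ 5 mod 8 ⇒ (2/1149) = -1]
  = -(1149/355)    [QR: 1149 ≡ 1 mod 4, sign kept]
  = -(84/355)    [1149 ≡ 84 mod 355]
  = -(21/355)    [355 ≡ 3 mod 8 ⇒ (2/355)^2 = +1]
  = -(355/21)    [QR: 21 ≡ 1 mod 4, sign kept]
  = -(19/21)    [355 ≡ 19 mod 21]
  = -(21/19)    [QR: 21 ≡ 1 mod 4, sign kept]
  = -(2/19)    [21 ≡ 2 mod 19]
  = (1/19)    [19 ≡ 3 mod 8 ⇒ (2/19) = -1]
  = 1    [(1/19) = 1]

1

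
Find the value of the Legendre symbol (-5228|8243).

-1

Reduce the numerator: -5228 ≡ 3015 (mod 8243), so (-5228|8243) = (3015|8243).
Both 3015 ≡ 3 and 8243 ≡ 3 (mod 4), so reciprocity gives (3015|8243) = -(8243|3015). Reduce: 8243 ≡ 2213 (mod 3015). Now have -(2213|3015).
2213 ≡ 1 (mod 4), so quadratic reciprocity gives (2213|3015) = (3015|2213). Reduce: 3015 ≡ 802 (mod 2213). Now have -(802|2213).
Factor out 2: 802 = 2·401. Since 2213 ≡ 5 (mod 8), (2|2213) = -1. Now have (401|2213).
401 ≡ 1 (mod 4), so quadratic reciprocity gives (401|2213) = (2213|401). Reduce: 2213 ≡ 208 (mod 401). Now have (208|401).
Factor out 2: 208 = 2^4·13. Since 401 ≡ 1 (mod 8), (2|401) = +1, and (2|401)^4 = +1. Now have (13|401).
13 ≡ 1 (mod 4), so quadratic reciprocity gives (13|401) = (401|13). Reduce: 401 ≡ 11 (mod 13). Now have (11|13).
13 ≡ 1 (mod 4), so quadratic reciprocity gives (11|13) = (13|11). Reduce: 13 ≡ 2 (mod 11). Now have (2|11).
Factor out 2: 2 = 2. Since 11 ≡ 3 (mod 8), (2|11) = -1. Now have -(1|11).
(1|11) = 1. Collecting the sign factors: -1.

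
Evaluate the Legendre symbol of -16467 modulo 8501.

(-16467|8501)
  = (16467|8501)    [8501 ≡ 1 mod 4 ⇒ (-1|8501) = +1]
  = (7966|8501)    [16467 ≡ 7966 mod 8501]
  = -(3983|8501)    [8501 ≡ 5 mod 8 ⇒ (2|8501) = -1]
  = -(8501|3983)    [QR: 8501 ≡ 1 mod 4, sign kept]
  = -(535|3983)    [8501 ≡ 535 mod 3983]
  = (3983|535)    [QR: both ≡ 3 mod 4, sign flips]
  = (238|535)    [3983 ≡ 238 mod 535]
  = (119|535)    [535 ≡ 7 mod 8 ⇒ (2|535) = +1]
  = -(535|119)    [QR: both ≡ 3 mod 4, sign flips]
  = -(59|119)    [535 ≡ 59 mod 119]
  = (119|59)    [QR: both ≡ 3 mod 4, sign flips]
  = (1|59)    [119 ≡ 1 mod 59]
  = 1    [(1|59) = 1]

1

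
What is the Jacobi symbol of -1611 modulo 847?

Pull out -1: (-1611/847) = (-1/847)·(1611/847). Since 847 ≡ 3 (mod 4), (-1/847) = -1. Now have -(1611/847).
Reduce the numerator: 1611 ≡ 764 (mod 847), so (1611/847) = (764/847).
Factor out 2: 764 = 2^2·191. Since 847 ≡ 7 (mod 8), (2/847) = +1, and (2/847)^2 = +1. Now have -(191/847).
Both 191 ≡ 3 and 847 ≡ 3 (mod 4), so reciprocity gives (191/847) = -(847/191). Reduce: 847 ≡ 83 (mod 191). Now have (83/191).
Both 83 ≡ 3 and 191 ≡ 3 (mod 4), so reciprocity gives (83/191) = -(191/83). Reduce: 191 ≡ 25 (mod 83). Now have -(25/83).
25 ≡ 1 (mod 4), so quadratic reciprocity gives (25/83) = (83/25). Reduce: 83 ≡ 8 (mod 25). Now have -(8/25).
Factor out 2: 8 = 2^3. Since 25 ≡ 1 (mod 8), (2/25) = +1, and (2/25)^3 = +1. Now have -(1/25).
(1/25) = 1. Collecting the sign factors: -1.

-1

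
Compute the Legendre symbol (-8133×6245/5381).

By multiplicativity, (-8133·6245/5381) = (-8133/5381)·(6245/5381).
First factor (-8133/5381):
Pull out -1: (-8133/5381) = (-1/5381)·(8133/5381). Since 5381 ≡ 1 (mod 4), (-1/5381) = +1. Now have (8133/5381).
Reduce the numerator: 8133 ≡ 2752 (mod 5381), so (8133/5381) = (2752/5381).
Factor out 2: 2752 = 2^6·43. Since 5381 ≡ 5 (mod 8), (2/5381) = -1, and (2/5381)^6 = +1. Now have (43/5381).
5381 ≡ 1 (mod 4), so quadratic reciprocity gives (43/5381) = (5381/43). Reduce: 5381 ≡ 6 (mod 43). Now have (6/43).
Factor out 2: 6 = 2·3. Since 43 ≡ 3 (mod 8), (2/43) = -1. Now have -(3/43).
Both 3 ≡ 3 and 43 ≡ 3 (mod 4), so reciprocity gives (3/43) = -(43/3). Reduce: 43 ≡ 1 (mod 3). Now have (1/3).
(1/3) = 1. Collecting the sign factors: 1.
Second factor (6245/5381):
Reduce the numerator: 6245 ≡ 864 (mod 5381), so (6245/5381) = (864/5381).
Factor out 2: 864 = 2^5·27. Since 5381 ≡ 5 (mod 8), (2/5381) = -1, and (2/5381)^5 = -1. Now have -(27/5381).
5381 ≡ 1 (mod 4), so quadratic reciprocity gives (27/5381) = (5381/27). Reduce: 5381 ≡ 8 (mod 27). Now have -(8/27).
Factor out 2: 8 = 2^3. Since 27 ≡ 3 (mod 8), (2/27) = -1, and (2/27)^3 = -1. Now have (1/27).
(1/27) = 1. Collecting the sign factors: 1.
Product: (1)·(1) = 1.

1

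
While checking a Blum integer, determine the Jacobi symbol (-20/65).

0

Pull out -1: (-20/65) = (-1/65)·(20/65). Since 65 ≡ 1 (mod 4), (-1/65) = +1. Now have (20/65).
Factor out 2: 20 = 2^2·5. Since 65 ≡ 1 (mod 8), (2/65) = +1, and (2/65)^2 = +1. Now have (5/65).
5 ≡ 1 (mod 4), so quadratic reciprocity gives (5/65) = (65/5). Reduce: 65 ≡ 0 (mod 5). Now have (0/5).
The numerator is now 0 with denominator 5 > 1: the symbol is 0.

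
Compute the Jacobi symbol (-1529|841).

1

Reduce the numerator: -1529 ≡ 153 (mod 841), so (-1529|841) = (153|841).
153 ≡ 1 (mod 4), so quadratic reciprocity gives (153|841) = (841|153). Reduce: 841 ≡ 76 (mod 153). Now have (76|153).
Factor out 2: 76 = 2^2·19. Since 153 ≡ 1 (mod 8), (2|153) = +1, and (2|153)^2 = +1. Now have (19|153).
153 ≡ 1 (mod 4), so quadratic reciprocity gives (19|153) = (153|19). Reduce: 153 ≡ 1 (mod 19). Now have (1|19).
(1|19) = 1. Collecting the sign factors: 1.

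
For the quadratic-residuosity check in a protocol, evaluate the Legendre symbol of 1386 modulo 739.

(1386/739)
  = (647/739)    [1386 ≡ 647 mod 739]
  = -(739/647)    [QR: both ≡ 3 mod 4, sign flips]
  = -(92/647)    [739 ≡ 92 mod 647]
  = -(23/647)    [647 ≡ 7 mod 8 ⇒ (2/647)^2 = +1]
  = (647/23)    [QR: both ≡ 3 mod 4, sign flips]
  = (3/23)    [647 ≡ 3 mod 23]
  = -(23/3)    [QR: both ≡ 3 mod 4, sign flips]
  = -(2/3)    [23 ≡ 2 mod 3]
  = (1/3)    [3 ≡ 3 mod 8 ⇒ (2/3) = -1]
  = 1    [(1/3) = 1]

1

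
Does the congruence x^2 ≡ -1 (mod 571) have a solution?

(-1/571)
  = (570/571)    [-1 ≡ 570 mod 571]
  = -(285/571)    [571 ≡ 3 mod 8 ⇒ (2/571) = -1]
  = -(571/285)    [QR: 285 ≡ 1 mod 4, sign kept]
  = -(1/285)    [571 ≡ 1 mod 285]
  = -1    [(1/285) = 1]
The Legendre symbol is -1, so x^2 ≡ -1 (mod 571) has no solution.

no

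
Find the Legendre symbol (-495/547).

1

(-495/547)
  = (52/547)    [-495 ≡ 52 mod 547]
  = (13/547)    [547 ≡ 3 mod 8 ⇒ (2/547)^2 = +1]
  = (547/13)    [QR: 13 ≡ 1 mod 4, sign kept]
  = (1/13)    [547 ≡ 1 mod 13]
  = 1    [(1/13) = 1]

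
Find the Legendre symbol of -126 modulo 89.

-1

Reduce the numerator: -126 ≡ 52 (mod 89), so (-126|89) = (52|89).
Factor out 2: 52 = 2^2·13. Since 89 ≡ 1 (mod 8), (2|89) = +1, and (2|89)^2 = +1. Now have (13|89).
13 ≡ 1 (mod 4), so quadratic reciprocity gives (13|89) = (89|13). Reduce: 89 ≡ 11 (mod 13). Now have (11|13).
13 ≡ 1 (mod 4), so quadratic reciprocity gives (11|13) = (13|11). Reduce: 13 ≡ 2 (mod 11). Now have (2|11).
Factor out 2: 2 = 2. Since 11 ≡ 3 (mod 8), (2|11) = -1. Now have -(1|11).
(1|11) = 1. Collecting the sign factors: -1.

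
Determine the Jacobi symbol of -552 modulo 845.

-1

Reduce the numerator: -552 ≡ 293 (mod 845), so (-552 / 845) = (293 / 845).
293 ≡ 1 (mod 4), so quadratic reciprocity gives (293 / 845) = (845 / 293). Reduce: 845 ≡ 259 (mod 293). Now have (259 / 293).
293 ≡ 1 (mod 4), so quadratic reciprocity gives (259 / 293) = (293 / 259). Reduce: 293 ≡ 34 (mod 259). Now have (34 / 259).
Factor out 2: 34 = 2·17. Since 259 ≡ 3 (mod 8), (2 / 259) = -1. Now have -(17 / 259).
17 ≡ 1 (mod 4), so quadratic reciprocity gives (17 / 259) = (259 / 17). Reduce: 259 ≡ 4 (mod 17). Now have -(4 / 17).
Factor out 2: 4 = 2^2. Since 17 ≡ 1 (mod 8), (2 / 17) = +1, and (2 / 17)^2 = +1. Now have -(1 / 17).
(1 / 17) = 1. Collecting the sign factors: -1.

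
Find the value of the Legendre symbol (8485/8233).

1

(8485/8233)
  = (252/8233)    [8485 ≡ 252 mod 8233]
  = (63/8233)    [8233 ≡ 1 mod 8 ⇒ (2/8233)^2 = +1]
  = (8233/63)    [QR: 8233 ≡ 1 mod 4, sign kept]
  = (43/63)    [8233 ≡ 43 mod 63]
  = -(63/43)    [QR: both ≡ 3 mod 4, sign flips]
  = -(20/43)    [63 ≡ 20 mod 43]
  = -(5/43)    [43 ≡ 3 mod 8 ⇒ (2/43)^2 = +1]
  = -(43/5)    [QR: 5 ≡ 1 mod 4, sign kept]
  = -(3/5)    [43 ≡ 3 mod 5]
  = -(5/3)    [QR: 5 ≡ 1 mod 4, sign kept]
  = -(2/3)    [5 ≡ 2 mod 3]
  = (1/3)    [3 ≡ 3 mod 8 ⇒ (2/3) = -1]
  = 1    [(1/3) = 1]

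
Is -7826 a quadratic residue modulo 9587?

no

(-7826|9587)
  = (1761|9587)    [-7826 ≡ 1761 mod 9587]
  = (9587|1761)    [QR: 1761 ≡ 1 mod 4, sign kept]
  = (782|1761)    [9587 ≡ 782 mod 1761]
  = (391|1761)    [1761 ≡ 1 mod 8 ⇒ (2|1761) = +1]
  = (1761|391)    [QR: 1761 ≡ 1 mod 4, sign kept]
  = (197|391)    [1761 ≡ 197 mod 391]
  = (391|197)    [QR: 197 ≡ 1 mod 4, sign kept]
  = (194|197)    [391 ≡ 194 mod 197]
  = -(97|197)    [197 ≡ 5 mod 8 ⇒ (2|197) = -1]
  = -(197|97)    [QR: 97 ≡ 1 mod 4, sign kept]
  = -(3|97)    [197 ≡ 3 mod 97]
  = -(97|3)    [QR: 97 ≡ 1 mod 4, sign kept]
  = -(1|3)    [97 ≡ 1 mod 3]
  = -1    [(1|3) = 1]
The Legendre symbol is -1, so x^2 ≡ -7826 (mod 9587) has no solution.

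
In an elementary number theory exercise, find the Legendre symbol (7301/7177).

1

(7301/7177)
  = (124/7177)    [7301 ≡ 124 mod 7177]
  = (31/7177)    [7177 ≡ 1 mod 8 ⇒ (2/7177)^2 = +1]
  = (7177/31)    [QR: 7177 ≡ 1 mod 4, sign kept]
  = (16/31)    [7177 ≡ 16 mod 31]
  = (1/31)    [31 ≡ 7 mod 8 ⇒ (2/31)^4 = +1]
  = 1    [(1/31) = 1]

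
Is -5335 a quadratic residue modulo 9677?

(-5335/9677)
  = (5335/9677)    [9677 ≡ 1 mod 4 ⇒ (-1/9677) = +1]
  = (9677/5335)    [QR: 9677 ≡ 1 mod 4, sign kept]
  = (4342/5335)    [9677 ≡ 4342 mod 5335]
  = (2171/5335)    [5335 ≡ 7 mod 8 ⇒ (2/5335) = +1]
  = -(5335/2171)    [QR: both ≡ 3 mod 4, sign flips]
  = -(993/2171)    [5335 ≡ 993 mod 2171]
  = -(2171/993)    [QR: 993 ≡ 1 mod 4, sign kept]
  = -(185/993)    [2171 ≡ 185 mod 993]
  = -(993/185)    [QR: 185 ≡ 1 mod 4, sign kept]
  = -(68/185)    [993 ≡ 68 mod 185]
  = -(17/185)    [185 ≡ 1 mod 8 ⇒ (2/185)^2 = +1]
  = -(185/17)    [QR: 17 ≡ 1 mod 4, sign kept]
  = -(15/17)    [185 ≡ 15 mod 17]
  = -(17/15)    [QR: 17 ≡ 1 mod 4, sign kept]
  = -(2/15)    [17 ≡ 2 mod 15]
  = -(1/15)    [15 ≡ 7 mod 8 ⇒ (2/15) = +1]
  = -1    [(1/15) = 1]
The Legendre symbol is -1, so x^2 ≡ -5335 (mod 9677) has no solution.

no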